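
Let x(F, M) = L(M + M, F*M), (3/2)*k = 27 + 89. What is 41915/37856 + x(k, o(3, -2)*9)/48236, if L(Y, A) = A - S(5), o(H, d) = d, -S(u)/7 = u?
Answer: 492610337/456505504 ≈ 1.0791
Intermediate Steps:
S(u) = -7*u
k = 232/3 (k = 2*(27 + 89)/3 = (⅔)*116 = 232/3 ≈ 77.333)
L(Y, A) = 35 + A (L(Y, A) = A - (-7)*5 = A - 1*(-35) = A + 35 = 35 + A)
x(F, M) = 35 + F*M
41915/37856 + x(k, o(3, -2)*9)/48236 = 41915/37856 + (35 + 232*(-2*9)/3)/48236 = 41915*(1/37856) + (35 + (232/3)*(-18))*(1/48236) = 41915/37856 + (35 - 1392)*(1/48236) = 41915/37856 - 1357*1/48236 = 41915/37856 - 1357/48236 = 492610337/456505504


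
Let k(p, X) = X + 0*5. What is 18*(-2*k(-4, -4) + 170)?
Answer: 3204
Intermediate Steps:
k(p, X) = X (k(p, X) = X + 0 = X)
18*(-2*k(-4, -4) + 170) = 18*(-2*(-4) + 170) = 18*(8 + 170) = 18*178 = 3204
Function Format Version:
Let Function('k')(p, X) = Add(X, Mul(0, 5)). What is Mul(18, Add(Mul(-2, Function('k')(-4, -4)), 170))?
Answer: 3204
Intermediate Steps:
Function('k')(p, X) = X (Function('k')(p, X) = Add(X, 0) = X)
Mul(18, Add(Mul(-2, Function('k')(-4, -4)), 170)) = Mul(18, Add(Mul(-2, -4), 170)) = Mul(18, Add(8, 170)) = Mul(18, 178) = 3204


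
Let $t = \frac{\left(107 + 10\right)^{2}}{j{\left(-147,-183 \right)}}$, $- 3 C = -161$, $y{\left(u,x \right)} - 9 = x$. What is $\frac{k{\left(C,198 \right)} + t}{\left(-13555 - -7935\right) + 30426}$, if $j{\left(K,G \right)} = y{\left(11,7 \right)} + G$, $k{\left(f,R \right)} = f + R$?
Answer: $\frac{42509}{6213903} \approx 0.006841$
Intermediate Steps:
$y{\left(u,x \right)} = 9 + x$
$C = \frac{161}{3}$ ($C = \left(- \frac{1}{3}\right) \left(-161\right) = \frac{161}{3} \approx 53.667$)
$k{\left(f,R \right)} = R + f$
$j{\left(K,G \right)} = 16 + G$ ($j{\left(K,G \right)} = \left(9 + 7\right) + G = 16 + G$)
$t = - \frac{13689}{167}$ ($t = \frac{\left(107 + 10\right)^{2}}{16 - 183} = \frac{117^{2}}{-167} = 13689 \left(- \frac{1}{167}\right) = - \frac{13689}{167} \approx -81.97$)
$\frac{k{\left(C,198 \right)} + t}{\left(-13555 - -7935\right) + 30426} = \frac{\left(198 + \frac{161}{3}\right) - \frac{13689}{167}}{\left(-13555 - -7935\right) + 30426} = \frac{\frac{755}{3} - \frac{13689}{167}}{\left(-13555 + 7935\right) + 30426} = \frac{85018}{501 \left(-5620 + 30426\right)} = \frac{85018}{501 \cdot 24806} = \frac{85018}{501} \cdot \frac{1}{24806} = \frac{42509}{6213903}$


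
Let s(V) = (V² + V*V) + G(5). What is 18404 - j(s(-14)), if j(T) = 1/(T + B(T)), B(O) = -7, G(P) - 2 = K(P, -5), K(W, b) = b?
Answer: 7030327/382 ≈ 18404.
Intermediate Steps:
G(P) = -3 (G(P) = 2 - 5 = -3)
s(V) = -3 + 2*V² (s(V) = (V² + V*V) - 3 = (V² + V²) - 3 = 2*V² - 3 = -3 + 2*V²)
j(T) = 1/(-7 + T) (j(T) = 1/(T - 7) = 1/(-7 + T))
18404 - j(s(-14)) = 18404 - 1/(-7 + (-3 + 2*(-14)²)) = 18404 - 1/(-7 + (-3 + 2*196)) = 18404 - 1/(-7 + (-3 + 392)) = 18404 - 1/(-7 + 389) = 18404 - 1/382 = 7030327/382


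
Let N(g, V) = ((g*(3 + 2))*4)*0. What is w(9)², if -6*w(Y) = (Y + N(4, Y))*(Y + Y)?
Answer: 729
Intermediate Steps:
N(g, V) = 0 (N(g, V) = ((g*5)*4)*0 = ((5*g)*4)*0 = (20*g)*0 = 0)
w(Y) = -Y²/3 (w(Y) = -(Y + 0)*(Y + Y)/6 = -Y*2*Y/6 = -Y²/3)
w(9)² = (-⅓*9²)² = (-⅓*81)² = (-27)² = 729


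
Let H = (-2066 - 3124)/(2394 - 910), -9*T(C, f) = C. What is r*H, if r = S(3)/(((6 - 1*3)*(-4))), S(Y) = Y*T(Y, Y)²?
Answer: 865/8904 ≈ 0.097147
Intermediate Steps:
T(C, f) = -C/9
S(Y) = Y³/81 (S(Y) = Y*(-Y/9)² = Y*(Y²/81) = Y³/81)
H = -2595/742 (H = -5190/1484 = -5190*1/1484 = -2595/742 ≈ -3.4973)
r = -1/36 (r = ((1/81)*3³)/(((6 - 1*3)*(-4))) = ((1/81)*27)/(((6 - 3)*(-4))) = 1/(3*((3*(-4)))) = (⅓)/(-12) = (⅓)*(-1/12) = -1/36 ≈ -0.027778)
r*H = -1/36*(-2595/742) = 865/8904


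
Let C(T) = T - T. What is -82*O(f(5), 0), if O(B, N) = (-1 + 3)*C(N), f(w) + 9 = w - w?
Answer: 0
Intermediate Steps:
C(T) = 0
f(w) = -9 (f(w) = -9 + (w - w) = -9 + 0 = -9)
O(B, N) = 0 (O(B, N) = (-1 + 3)*0 = 2*0 = 0)
-82*O(f(5), 0) = -82*0 = 0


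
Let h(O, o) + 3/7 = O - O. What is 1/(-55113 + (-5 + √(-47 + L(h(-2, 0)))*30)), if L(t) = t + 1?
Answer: -192913/10633124984 - 75*I*√91/10633124984 ≈ -1.8143e-5 - 6.7285e-8*I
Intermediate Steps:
h(O, o) = -3/7 (h(O, o) = -3/7 + (O - O) = -3/7 + 0 = -3/7)
L(t) = 1 + t
1/(-55113 + (-5 + √(-47 + L(h(-2, 0)))*30)) = 1/(-55113 + (-5 + √(-47 + (1 - 3/7))*30)) = 1/(-55113 + (-5 + √(-47 + 4/7)*30)) = 1/(-55113 + (-5 + √(-325/7)*30)) = 1/(-55113 + (-5 + (5*I*√91/7)*30)) = 1/(-55113 + (-5 + 150*I*√91/7)) = 1/(-55118 + 150*I*√91/7)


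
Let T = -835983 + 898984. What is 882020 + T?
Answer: 945021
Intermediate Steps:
T = 63001
882020 + T = 882020 + 63001 = 945021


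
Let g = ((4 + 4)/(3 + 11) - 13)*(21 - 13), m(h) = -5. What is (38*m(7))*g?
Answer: 132240/7 ≈ 18891.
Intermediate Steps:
g = -696/7 (g = (8/14 - 13)*8 = (8*(1/14) - 13)*8 = (4/7 - 13)*8 = -87/7*8 = -696/7 ≈ -99.429)
(38*m(7))*g = (38*(-5))*(-696/7) = -190*(-696/7) = 132240/7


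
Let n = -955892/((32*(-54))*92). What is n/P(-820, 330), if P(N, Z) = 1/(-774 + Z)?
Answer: -8842001/3312 ≈ -2669.7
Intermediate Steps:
n = 238973/39744 (n = -955892/((-1728*92)) = -955892/(-158976) = -955892*(-1/158976) = 238973/39744 ≈ 6.0128)
n/P(-820, 330) = 238973/(39744*(1/(-774 + 330))) = 238973/(39744*(1/(-444))) = 238973/(39744*(-1/444)) = (238973/39744)*(-444) = -8842001/3312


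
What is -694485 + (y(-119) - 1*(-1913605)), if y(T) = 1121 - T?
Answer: 1220360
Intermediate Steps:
-694485 + (y(-119) - 1*(-1913605)) = -694485 + ((1121 - 1*(-119)) - 1*(-1913605)) = -694485 + ((1121 + 119) + 1913605) = -694485 + (1240 + 1913605) = -694485 + 1914845 = 1220360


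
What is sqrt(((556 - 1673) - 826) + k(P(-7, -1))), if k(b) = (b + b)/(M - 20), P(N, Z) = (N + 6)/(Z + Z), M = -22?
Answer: I*sqrt(3427494)/42 ≈ 44.08*I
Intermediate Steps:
P(N, Z) = (6 + N)/(2*Z) (P(N, Z) = (6 + N)/((2*Z)) = (6 + N)*(1/(2*Z)) = (6 + N)/(2*Z))
k(b) = -b/21 (k(b) = (b + b)/(-22 - 20) = (2*b)/(-42) = (2*b)*(-1/42) = -b/21)
sqrt(((556 - 1673) - 826) + k(P(-7, -1))) = sqrt(((556 - 1673) - 826) - (6 - 7)/(42*(-1))) = sqrt((-1117 - 826) - (-1)*(-1)/42) = sqrt(-1943 - 1/21*1/2) = sqrt(-1943 - 1/42) = sqrt(-81607/42) = I*sqrt(3427494)/42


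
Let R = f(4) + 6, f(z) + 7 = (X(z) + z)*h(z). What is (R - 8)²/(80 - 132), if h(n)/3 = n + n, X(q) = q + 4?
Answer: -77841/52 ≈ -1496.9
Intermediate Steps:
X(q) = 4 + q
h(n) = 6*n (h(n) = 3*(n + n) = 3*(2*n) = 6*n)
f(z) = -7 + 6*z*(4 + 2*z) (f(z) = -7 + ((4 + z) + z)*(6*z) = -7 + (4 + 2*z)*(6*z) = -7 + 6*z*(4 + 2*z))
R = 287 (R = (-7 + 12*4² + 24*4) + 6 = (-7 + 12*16 + 96) + 6 = (-7 + 192 + 96) + 6 = 281 + 6 = 287)
(R - 8)²/(80 - 132) = (287 - 8)²/(80 - 132) = 279²/(-52) = 77841*(-1/52) = -77841/52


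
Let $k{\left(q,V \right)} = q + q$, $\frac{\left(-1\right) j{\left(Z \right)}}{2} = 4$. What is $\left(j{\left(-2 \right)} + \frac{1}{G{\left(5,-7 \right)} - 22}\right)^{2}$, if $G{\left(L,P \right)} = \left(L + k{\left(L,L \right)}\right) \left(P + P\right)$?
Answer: $\frac{3448449}{53824} \approx 64.069$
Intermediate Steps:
$j{\left(Z \right)} = -8$ ($j{\left(Z \right)} = \left(-2\right) 4 = -8$)
$k{\left(q,V \right)} = 2 q$
$G{\left(L,P \right)} = 6 L P$ ($G{\left(L,P \right)} = \left(L + 2 L\right) \left(P + P\right) = 3 L 2 P = 6 L P$)
$\left(j{\left(-2 \right)} + \frac{1}{G{\left(5,-7 \right)} - 22}\right)^{2} = \left(-8 + \frac{1}{6 \cdot 5 \left(-7\right) - 22}\right)^{2} = \left(-8 + \frac{1}{-210 - 22}\right)^{2} = \left(-8 + \frac{1}{-232}\right)^{2} = \left(-8 - \frac{1}{232}\right)^{2} = \left(- \frac{1857}{232}\right)^{2} = \frac{3448449}{53824}$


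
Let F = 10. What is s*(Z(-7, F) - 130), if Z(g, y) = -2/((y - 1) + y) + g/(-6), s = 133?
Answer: -102893/6 ≈ -17149.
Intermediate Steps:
Z(g, y) = -2/(-1 + 2*y) - g/6 (Z(g, y) = -2/((-1 + y) + y) + g*(-⅙) = -2/(-1 + 2*y) - g/6)
s*(Z(-7, F) - 130) = 133*((-12 - 7 - 2*(-7)*10)/(6*(-1 + 2*10)) - 130) = 133*((-12 - 7 + 140)/(6*(-1 + 20)) - 130) = 133*((⅙)*121/19 - 130) = 133*((⅙)*(1/19)*121 - 130) = 133*(121/114 - 130) = 133*(-14699/114) = -102893/6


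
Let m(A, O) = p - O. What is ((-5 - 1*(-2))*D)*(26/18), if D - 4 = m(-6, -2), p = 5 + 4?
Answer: -65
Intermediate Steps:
p = 9
m(A, O) = 9 - O
D = 15 (D = 4 + (9 - 1*(-2)) = 4 + (9 + 2) = 4 + 11 = 15)
((-5 - 1*(-2))*D)*(26/18) = ((-5 - 1*(-2))*15)*(26/18) = ((-5 + 2)*15)*(26*(1/18)) = -3*15*(13/9) = -45*13/9 = -65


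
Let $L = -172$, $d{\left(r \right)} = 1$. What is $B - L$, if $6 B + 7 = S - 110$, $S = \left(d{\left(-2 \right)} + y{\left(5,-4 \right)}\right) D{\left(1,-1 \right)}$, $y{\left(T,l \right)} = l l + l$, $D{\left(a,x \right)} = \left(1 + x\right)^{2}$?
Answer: $\frac{305}{2} \approx 152.5$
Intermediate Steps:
$y{\left(T,l \right)} = l + l^{2}$ ($y{\left(T,l \right)} = l^{2} + l = l + l^{2}$)
$S = 0$ ($S = \left(1 - 4 \left(1 - 4\right)\right) \left(1 - 1\right)^{2} = \left(1 - -12\right) 0^{2} = \left(1 + 12\right) 0 = 13 \cdot 0 = 0$)
$B = - \frac{39}{2}$ ($B = - \frac{7}{6} + \frac{0 - 110}{6} = - \frac{7}{6} + \frac{1}{6} \left(-110\right) = - \frac{7}{6} - \frac{55}{3} = - \frac{39}{2} \approx -19.5$)
$B - L = - \frac{39}{2} - -172 = - \frac{39}{2} + 172 = \frac{305}{2}$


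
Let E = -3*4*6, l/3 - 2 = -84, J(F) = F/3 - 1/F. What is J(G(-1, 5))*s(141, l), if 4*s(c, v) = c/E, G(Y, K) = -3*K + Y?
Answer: 11891/4608 ≈ 2.5805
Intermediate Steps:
G(Y, K) = Y - 3*K
J(F) = -1/F + F/3 (J(F) = F*(1/3) - 1/F = F/3 - 1/F = -1/F + F/3)
l = -246 (l = 6 + 3*(-84) = 6 - 252 = -246)
E = -72 (E = -12*6 = -72)
s(c, v) = -c/288 (s(c, v) = (c/(-72))/4 = (c*(-1/72))/4 = (-c/72)/4 = -c/288)
J(G(-1, 5))*s(141, l) = (-1/(-1 - 3*5) + (-1 - 3*5)/3)*(-1/288*141) = (-1/(-1 - 15) + (-1 - 15)/3)*(-47/96) = (-1/(-16) + (1/3)*(-16))*(-47/96) = (-1*(-1/16) - 16/3)*(-47/96) = (1/16 - 16/3)*(-47/96) = -253/48*(-47/96) = 11891/4608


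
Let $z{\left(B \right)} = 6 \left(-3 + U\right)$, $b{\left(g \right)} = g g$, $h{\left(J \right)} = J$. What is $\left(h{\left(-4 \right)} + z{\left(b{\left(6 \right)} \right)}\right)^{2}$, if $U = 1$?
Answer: $256$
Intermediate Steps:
$b{\left(g \right)} = g^{2}$
$z{\left(B \right)} = -12$ ($z{\left(B \right)} = 6 \left(-3 + 1\right) = 6 \left(-2\right) = -12$)
$\left(h{\left(-4 \right)} + z{\left(b{\left(6 \right)} \right)}\right)^{2} = \left(-4 - 12\right)^{2} = \left(-16\right)^{2} = 256$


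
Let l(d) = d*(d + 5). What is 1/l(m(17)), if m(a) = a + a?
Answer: 1/1326 ≈ 0.00075415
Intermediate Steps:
m(a) = 2*a
l(d) = d*(5 + d)
1/l(m(17)) = 1/((2*17)*(5 + 2*17)) = 1/(34*(5 + 34)) = 1/(34*39) = 1/1326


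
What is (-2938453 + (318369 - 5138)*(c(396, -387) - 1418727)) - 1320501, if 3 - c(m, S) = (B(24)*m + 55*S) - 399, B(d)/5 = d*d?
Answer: -794834186074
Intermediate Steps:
B(d) = 5*d**2 (B(d) = 5*(d*d) = 5*d**2)
c(m, S) = 402 - 2880*m - 55*S (c(m, S) = 3 - (((5*24**2)*m + 55*S) - 399) = 3 - (((5*576)*m + 55*S) - 399) = 3 - ((2880*m + 55*S) - 399) = 3 - ((55*S + 2880*m) - 399) = 3 - (-399 + 55*S + 2880*m) = 3 + (399 - 2880*m - 55*S) = 402 - 2880*m - 55*S)
(-2938453 + (318369 - 5138)*(c(396, -387) - 1418727)) - 1320501 = (-2938453 + (318369 - 5138)*((402 - 2880*396 - 55*(-387)) - 1418727)) - 1320501 = (-2938453 + 313231*((402 - 1140480 + 21285) - 1418727)) - 1320501 = (-2938453 + 313231*(-1118793 - 1418727)) - 1320501 = (-2938453 + 313231*(-2537520)) - 1320501 = (-2938453 - 794829927120) - 1320501 = -794832865573 - 1320501 = -794834186074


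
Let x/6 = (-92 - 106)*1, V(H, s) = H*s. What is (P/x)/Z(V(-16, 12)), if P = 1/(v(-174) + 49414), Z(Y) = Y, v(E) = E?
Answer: 1/11231447040 ≈ 8.9036e-11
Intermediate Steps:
x = -1188 (x = 6*((-92 - 106)*1) = 6*(-198*1) = 6*(-198) = -1188)
P = 1/49240 (P = 1/(-174 + 49414) = 1/49240 ≈ 2.0309e-5)
(P/x)/Z(V(-16, 12)) = ((1/49240)/(-1188))/((-16*12)) = ((1/49240)*(-1/1188))/(-192) = -1/58497120*(-1/192) = 1/11231447040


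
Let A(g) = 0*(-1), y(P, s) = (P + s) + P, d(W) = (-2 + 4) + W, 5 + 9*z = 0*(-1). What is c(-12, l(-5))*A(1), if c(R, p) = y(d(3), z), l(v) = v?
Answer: 0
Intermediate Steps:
z = -5/9 (z = -5/9 + (0*(-1))/9 = -5/9 + (⅑)*0 = -5/9 + 0 = -5/9 ≈ -0.55556)
d(W) = 2 + W
y(P, s) = s + 2*P
c(R, p) = 85/9 (c(R, p) = -5/9 + 2*(2 + 3) = -5/9 + 2*5 = -5/9 + 10 = 85/9)
A(g) = 0
c(-12, l(-5))*A(1) = (85/9)*0 = 0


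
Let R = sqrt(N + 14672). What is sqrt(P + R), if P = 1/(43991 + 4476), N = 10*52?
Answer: sqrt(48467 + 14094300534*sqrt(422))/48467 ≈ 11.102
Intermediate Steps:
N = 520
R = 6*sqrt(422) (R = sqrt(520 + 14672) = sqrt(15192) = 6*sqrt(422) ≈ 123.26)
P = 1/48467 ≈ 2.0633e-5
sqrt(P + R) = sqrt(1/48467 + 6*sqrt(422))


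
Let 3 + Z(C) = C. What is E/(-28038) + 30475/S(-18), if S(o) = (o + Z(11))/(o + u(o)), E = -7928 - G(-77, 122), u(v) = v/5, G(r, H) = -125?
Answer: 615212397/9346 ≈ 65826.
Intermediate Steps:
u(v) = v/5 (u(v) = v*(⅕) = v/5)
Z(C) = -3 + C
E = -7803 (E = -7928 - 1*(-125) = -7928 + 125 = -7803)
S(o) = 5*(8 + o)/(6*o) (S(o) = (o + (-3 + 11))/(o + o/5) = (o + 8)/((6*o/5)) = (8 + o)*(5/(6*o)) = 5*(8 + o)/(6*o))
E/(-28038) + 30475/S(-18) = -7803/(-28038) + 30475/(((⅚)*(8 - 18)/(-18))) = -7803*(-1/28038) + 30475/(((⅚)*(-1/18)*(-10))) = 2601/9346 + 30475/(25/54) = 2601/9346 + 30475*(54/25) = 2601/9346 + 65826 = 615212397/9346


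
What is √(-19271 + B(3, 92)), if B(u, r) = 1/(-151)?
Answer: I*√439398222/151 ≈ 138.82*I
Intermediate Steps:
B(u, r) = -1/151
√(-19271 + B(3, 92)) = √(-19271 - 1/151) = √(-2909922/151) = I*√439398222/151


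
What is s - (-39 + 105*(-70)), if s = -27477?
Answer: -20088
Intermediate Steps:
s - (-39 + 105*(-70)) = -27477 - (-39 + 105*(-70)) = -27477 - (-39 - 7350) = -27477 - 1*(-7389) = -27477 + 7389 = -20088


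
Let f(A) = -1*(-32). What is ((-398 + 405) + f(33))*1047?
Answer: 40833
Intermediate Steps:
f(A) = 32
((-398 + 405) + f(33))*1047 = ((-398 + 405) + 32)*1047 = (7 + 32)*1047 = 39*1047 = 40833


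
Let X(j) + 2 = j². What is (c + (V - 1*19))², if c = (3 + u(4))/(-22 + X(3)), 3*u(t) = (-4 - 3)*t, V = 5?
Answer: 373321/2025 ≈ 184.36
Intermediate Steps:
u(t) = -7*t/3 (u(t) = ((-4 - 3)*t)/3 = (-7*t)/3 = -7*t/3)
X(j) = -2 + j²
c = 19/45 (c = (3 - 7/3*4)/(-22 + (-2 + 3²)) = (3 - 28/3)/(-22 + (-2 + 9)) = -19/(3*(-22 + 7)) = -19/3/(-15) = -19/3*(-1/15) = 19/45 ≈ 0.42222)
(c + (V - 1*19))² = (19/45 + (5 - 1*19))² = (19/45 + (5 - 19))² = (19/45 - 14)² = (-611/45)² = 373321/2025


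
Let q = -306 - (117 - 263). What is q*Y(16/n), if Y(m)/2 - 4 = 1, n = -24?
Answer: -1600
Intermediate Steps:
q = -160 (q = -306 - 1*(-146) = -306 + 146 = -160)
Y(m) = 10 (Y(m) = 8 + 2*1 = 8 + 2 = 10)
q*Y(16/n) = -160*10 = -1600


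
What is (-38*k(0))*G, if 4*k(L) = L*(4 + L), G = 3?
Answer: 0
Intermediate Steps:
k(L) = L*(4 + L)/4 (k(L) = (L*(4 + L))/4 = L*(4 + L)/4)
(-38*k(0))*G = -19*0*(4 + 0)/2*3 = -19*0*4/2*3 = -38*0*3 = 0*3 = 0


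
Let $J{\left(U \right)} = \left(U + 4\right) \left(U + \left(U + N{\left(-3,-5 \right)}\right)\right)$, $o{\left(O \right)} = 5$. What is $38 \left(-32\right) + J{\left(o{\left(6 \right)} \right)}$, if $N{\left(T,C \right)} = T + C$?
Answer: $-1198$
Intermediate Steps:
$N{\left(T,C \right)} = C + T$
$J{\left(U \right)} = \left(-8 + 2 U\right) \left(4 + U\right)$ ($J{\left(U \right)} = \left(U + 4\right) \left(U + \left(U - 8\right)\right) = \left(4 + U\right) \left(U + \left(U - 8\right)\right) = \left(4 + U\right) \left(U + \left(-8 + U\right)\right) = \left(4 + U\right) \left(-8 + 2 U\right) = \left(-8 + 2 U\right) \left(4 + U\right)$)
$38 \left(-32\right) + J{\left(o{\left(6 \right)} \right)} = 38 \left(-32\right) - \left(32 - 2 \cdot 5^{2}\right) = -1216 + \left(-32 + 2 \cdot 25\right) = -1216 + \left(-32 + 50\right) = -1216 + 18 = -1198$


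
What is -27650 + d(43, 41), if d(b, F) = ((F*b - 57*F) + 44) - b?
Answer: -28223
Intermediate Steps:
d(b, F) = 44 - b - 57*F + F*b (d(b, F) = ((-57*F + F*b) + 44) - b = (44 - 57*F + F*b) - b = 44 - b - 57*F + F*b)
-27650 + d(43, 41) = -27650 + (44 - 1*43 - 57*41 + 41*43) = -27650 + (44 - 43 - 2337 + 1763) = -27650 - 573 = -28223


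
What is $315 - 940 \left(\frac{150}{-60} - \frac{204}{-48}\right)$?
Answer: $-1330$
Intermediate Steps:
$315 - 940 \left(\frac{150}{-60} - \frac{204}{-48}\right) = 315 - 940 \left(150 \left(- \frac{1}{60}\right) - - \frac{17}{4}\right) = 315 - 940 \left(- \frac{5}{2} + \frac{17}{4}\right) = 315 - 1645 = -1330$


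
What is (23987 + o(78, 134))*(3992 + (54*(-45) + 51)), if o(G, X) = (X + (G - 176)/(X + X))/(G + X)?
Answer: 1099163692639/28408 ≈ 3.8692e+7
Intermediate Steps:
o(G, X) = (X + (-176 + G)/(2*X))/(G + X) (o(G, X) = (X + (-176 + G)/((2*X)))/(G + X) = (X + (-176 + G)*(1/(2*X)))/(G + X) = (X + (-176 + G)/(2*X))/(G + X))
(23987 + o(78, 134))*(3992 + (54*(-45) + 51)) = (23987 + (-88 + 134² + (½)*78)/(134*(78 + 134)))*(3992 + (54*(-45) + 51)) = (23987 + (1/134)*(-88 + 17956 + 39)/212)*(3992 + (-2430 + 51)) = (23987 + (1/134)*(1/212)*17907)*(3992 - 2379) = (23987 + 17907/28408)*1613 = (681440603/28408)*1613 = 1099163692639/28408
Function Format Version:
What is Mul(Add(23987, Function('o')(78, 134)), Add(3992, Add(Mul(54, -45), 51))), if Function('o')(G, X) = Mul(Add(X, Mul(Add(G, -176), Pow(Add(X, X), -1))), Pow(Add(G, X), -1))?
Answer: Rational(1099163692639, 28408) ≈ 3.8692e+7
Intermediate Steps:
Function('o')(G, X) = Mul(Pow(Add(G, X), -1), Add(X, Mul(Rational(1, 2), Pow(X, -1), Add(-176, G)))) (Function('o')(G, X) = Mul(Add(X, Mul(Add(-176, G), Pow(Mul(2, X), -1))), Pow(Add(G, X), -1)) = Mul(Add(X, Mul(Add(-176, G), Mul(Rational(1, 2), Pow(X, -1)))), Pow(Add(G, X), -1)) = Mul(Add(X, Mul(Rational(1, 2), Pow(X, -1), Add(-176, G))), Pow(Add(G, X), -1)) = Mul(Pow(Add(G, X), -1), Add(X, Mul(Rational(1, 2), Pow(X, -1), Add(-176, G)))))
Mul(Add(23987, Function('o')(78, 134)), Add(3992, Add(Mul(54, -45), 51))) = Mul(Add(23987, Mul(Pow(134, -1), Pow(Add(78, 134), -1), Add(-88, Pow(134, 2), Mul(Rational(1, 2), 78)))), Add(3992, Add(Mul(54, -45), 51))) = Mul(Add(23987, Mul(Rational(1, 134), Pow(212, -1), Add(-88, 17956, 39))), Add(3992, Add(-2430, 51))) = Mul(Add(23987, Mul(Rational(1, 134), Rational(1, 212), 17907)), Add(3992, -2379)) = Mul(Add(23987, Rational(17907, 28408)), 1613) = Mul(Rational(681440603, 28408), 1613) = Rational(1099163692639, 28408)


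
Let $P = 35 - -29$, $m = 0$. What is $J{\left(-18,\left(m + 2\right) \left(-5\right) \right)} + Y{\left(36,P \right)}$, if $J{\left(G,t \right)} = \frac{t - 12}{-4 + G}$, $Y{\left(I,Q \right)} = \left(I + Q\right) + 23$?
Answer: $124$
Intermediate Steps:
$P = 64$ ($P = 35 + 29 = 64$)
$Y{\left(I,Q \right)} = 23 + I + Q$
$J{\left(G,t \right)} = \frac{-12 + t}{-4 + G}$
$J{\left(-18,\left(m + 2\right) \left(-5\right) \right)} + Y{\left(36,P \right)} = \frac{-12 + \left(0 + 2\right) \left(-5\right)}{-4 - 18} + \left(23 + 36 + 64\right) = \frac{-12 + 2 \left(-5\right)}{-22} + 123 = - \frac{-12 - 10}{22} + 123 = \left(- \frac{1}{22}\right) \left(-22\right) + 123 = 1 + 123 = 124$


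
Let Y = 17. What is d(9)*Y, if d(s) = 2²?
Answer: 68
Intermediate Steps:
d(s) = 4
d(9)*Y = 4*17 = 68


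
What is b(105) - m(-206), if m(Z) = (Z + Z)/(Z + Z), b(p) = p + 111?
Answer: 215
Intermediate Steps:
b(p) = 111 + p
m(Z) = 1 (m(Z) = (2*Z)/((2*Z)) = (2*Z)*(1/(2*Z)) = 1)
b(105) - m(-206) = (111 + 105) - 1*1 = 216 - 1 = 215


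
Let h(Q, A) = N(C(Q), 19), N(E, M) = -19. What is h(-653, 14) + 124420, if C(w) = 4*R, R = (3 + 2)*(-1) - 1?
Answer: 124401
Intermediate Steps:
R = -6 (R = 5*(-1) - 1 = -5 - 1 = -6)
C(w) = -24 (C(w) = 4*(-6) = -24)
h(Q, A) = -19
h(-653, 14) + 124420 = -19 + 124420 = 124401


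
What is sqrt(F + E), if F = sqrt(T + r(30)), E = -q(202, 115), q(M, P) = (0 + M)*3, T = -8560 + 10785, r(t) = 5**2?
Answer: sqrt(-606 + 15*sqrt(10)) ≈ 23.634*I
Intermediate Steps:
r(t) = 25
T = 2225
q(M, P) = 3*M (q(M, P) = M*3 = 3*M)
E = -606 (E = -3*202 = -1*606 = -606)
F = 15*sqrt(10) (F = sqrt(2225 + 25) = sqrt(2250) = 15*sqrt(10) ≈ 47.434)
sqrt(F + E) = sqrt(15*sqrt(10) - 606) = sqrt(-606 + 15*sqrt(10))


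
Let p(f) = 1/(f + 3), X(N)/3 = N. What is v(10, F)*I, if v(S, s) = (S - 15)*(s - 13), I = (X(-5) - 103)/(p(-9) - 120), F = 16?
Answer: -10620/721 ≈ -14.730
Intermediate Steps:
X(N) = 3*N
p(f) = 1/(3 + f)
I = 708/721 (I = (3*(-5) - 103)/(1/(3 - 9) - 120) = (-15 - 103)/(1/(-6) - 120) = -118/(-1/6 - 120) = -118/(-721/6) = -118*(-6/721) = 708/721 ≈ 0.98197)
v(S, s) = (-15 + S)*(-13 + s)
v(10, F)*I = (195 - 15*16 - 13*10 + 10*16)*(708/721) = (195 - 240 - 130 + 160)*(708/721) = -15*708/721 = -10620/721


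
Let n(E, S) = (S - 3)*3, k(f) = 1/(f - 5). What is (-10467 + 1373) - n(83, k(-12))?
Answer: -154442/17 ≈ -9084.8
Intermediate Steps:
k(f) = 1/(-5 + f)
n(E, S) = -9 + 3*S (n(E, S) = (-3 + S)*3 = -9 + 3*S)
(-10467 + 1373) - n(83, k(-12)) = (-10467 + 1373) - (-9 + 3/(-5 - 12)) = -9094 - (-9 + 3/(-17)) = -9094 - (-9 + 3*(-1/17)) = -9094 - (-9 - 3/17) = -9094 - 1*(-156/17) = -9094 + 156/17 = -154442/17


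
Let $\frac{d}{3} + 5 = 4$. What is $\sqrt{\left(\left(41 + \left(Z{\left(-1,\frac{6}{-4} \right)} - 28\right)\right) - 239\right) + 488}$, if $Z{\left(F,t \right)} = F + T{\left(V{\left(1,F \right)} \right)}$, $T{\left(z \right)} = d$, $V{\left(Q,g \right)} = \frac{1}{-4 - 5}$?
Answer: $\sqrt{258} \approx 16.062$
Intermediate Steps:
$V{\left(Q,g \right)} = - \frac{1}{9}$ ($V{\left(Q,g \right)} = \frac{1}{-9} = - \frac{1}{9}$)
$d = -3$ ($d = -15 + 3 \cdot 4 = -15 + 12 = -3$)
$T{\left(z \right)} = -3$
$Z{\left(F,t \right)} = -3 + F$ ($Z{\left(F,t \right)} = F - 3 = -3 + F$)
$\sqrt{\left(\left(41 + \left(Z{\left(-1,\frac{6}{-4} \right)} - 28\right)\right) - 239\right) + 488} = \sqrt{\left(\left(41 - 32\right) - 239\right) + 488} = \sqrt{\left(9 - 239\right) + 488} = \sqrt{-230 + 488} = \sqrt{258}$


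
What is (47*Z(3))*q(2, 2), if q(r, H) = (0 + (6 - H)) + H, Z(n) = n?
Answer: 846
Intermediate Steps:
q(r, H) = 6 (q(r, H) = (6 - H) + H = 6)
(47*Z(3))*q(2, 2) = (47*3)*6 = 141*6 = 846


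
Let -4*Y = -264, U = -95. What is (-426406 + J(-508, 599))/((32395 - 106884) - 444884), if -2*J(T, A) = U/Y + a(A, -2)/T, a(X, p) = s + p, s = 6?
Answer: 7148258053/8706768972 ≈ 0.82100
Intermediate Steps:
Y = 66 (Y = -1/4*(-264) = 66)
a(X, p) = 6 + p
J(T, A) = 95/132 - 2/T (J(T, A) = -(-95/66 + (6 - 2)/T)/2 = -(-95*1/66 + 4/T)/2 = -(-95/66 + 4/T)/2 = 95/132 - 2/T)
(-426406 + J(-508, 599))/((32395 - 106884) - 444884) = (-426406 + (95/132 - 2/(-508)))/((32395 - 106884) - 444884) = (-426406 + (95/132 - 2*(-1/508)))/(-74489 - 444884) = (-426406 + (95/132 + 1/254))/(-519373) = (-426406 + 12131/16764)*(-1/519373) = -7148258053/16764*(-1/519373) = 7148258053/8706768972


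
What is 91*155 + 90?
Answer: 14195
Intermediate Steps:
91*155 + 90 = 14105 + 90 = 14195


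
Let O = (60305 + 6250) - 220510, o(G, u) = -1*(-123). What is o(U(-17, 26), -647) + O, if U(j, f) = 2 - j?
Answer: -153832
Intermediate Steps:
o(G, u) = 123
O = -153955 (O = 66555 - 220510 = -153955)
o(U(-17, 26), -647) + O = 123 - 153955 = -153832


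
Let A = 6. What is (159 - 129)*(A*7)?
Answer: 1260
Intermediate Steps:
(159 - 129)*(A*7) = (159 - 129)*(6*7) = 30*42 = 1260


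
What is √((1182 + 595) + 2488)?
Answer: √4265 ≈ 65.307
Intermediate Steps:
√((1182 + 595) + 2488) = √(1777 + 2488) = √4265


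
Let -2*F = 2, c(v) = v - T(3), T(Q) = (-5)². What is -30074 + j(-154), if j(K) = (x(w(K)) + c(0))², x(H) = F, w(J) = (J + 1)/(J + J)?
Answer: -29398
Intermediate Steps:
T(Q) = 25
c(v) = -25 + v (c(v) = v - 1*25 = v - 25 = -25 + v)
F = -1 (F = -½*2 = -1)
w(J) = (1 + J)/(2*J) (w(J) = (1 + J)/((2*J)) = (1 + J)*(1/(2*J)) = (1 + J)/(2*J))
x(H) = -1
j(K) = 676 (j(K) = (-1 + (-25 + 0))² = (-1 - 25)² = (-26)² = 676)
-30074 + j(-154) = -30074 + 676 = -29398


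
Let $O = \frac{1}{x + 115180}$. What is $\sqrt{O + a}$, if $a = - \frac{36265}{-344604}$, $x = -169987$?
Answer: $\frac{\sqrt{471961460418747}}{66974154} \approx 0.32437$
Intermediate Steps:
$O = - \frac{1}{54807}$ ($O = \frac{1}{-169987 + 115180} = \frac{1}{-54807} = - \frac{1}{54807} \approx -1.8246 \cdot 10^{-5}$)
$a = \frac{36265}{344604}$ ($a = \left(-36265\right) \left(- \frac{1}{344604}\right) = \frac{36265}{344604} \approx 0.10524$)
$\sqrt{O + a} = \sqrt{- \frac{1}{54807} + \frac{36265}{344604}} = \sqrt{\frac{662410417}{6295570476}} = \frac{\sqrt{471961460418747}}{66974154}$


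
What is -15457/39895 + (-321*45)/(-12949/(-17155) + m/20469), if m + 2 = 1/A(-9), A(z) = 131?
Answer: -8836538954774446889/461684570414540 ≈ -19140.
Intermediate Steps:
m = -261/131 (m = -2 + 1/131 = -261/131 ≈ -1.9924)
-15457/39895 + (-321*45)/(-12949/(-17155) + m/20469) = -15457/39895 + (-321*45)/(-12949/(-17155) - 261/131/20469) = -15457*1/39895 - 14445/(-12949*(-1/17155) - 261/131*1/20469) = -15457/39895 - 14445/(12949/17155 - 87/893813) = -15457/39895 - 14445/11572492052/15333362015 = -15457/39895 - 14445*15333362015/11572492052 = -15457/39895 - 221490414306675/11572492052 = -8836538954774446889/461684570414540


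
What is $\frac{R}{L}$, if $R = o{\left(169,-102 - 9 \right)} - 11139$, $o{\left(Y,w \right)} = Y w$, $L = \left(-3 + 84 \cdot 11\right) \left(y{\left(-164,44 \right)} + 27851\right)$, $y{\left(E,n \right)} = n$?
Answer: $- \frac{9966}{8563765} \approx -0.0011637$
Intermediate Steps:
$L = 25691295$ ($L = \left(-3 + 84 \cdot 11\right) \left(44 + 27851\right) = \left(-3 + 924\right) 27895 = 921 \cdot 27895 = 25691295$)
$R = -29898$ ($R = 169 \left(-102 - 9\right) - 11139 = 169 \left(-111\right) - 11139 = -18759 - 11139 = -29898$)
$\frac{R}{L} = - \frac{29898}{25691295} = \left(-29898\right) \frac{1}{25691295} = - \frac{9966}{8563765}$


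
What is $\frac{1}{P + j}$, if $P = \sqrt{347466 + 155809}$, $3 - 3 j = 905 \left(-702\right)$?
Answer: $\frac{211771}{44846453166} - \frac{5 \sqrt{20131}}{44846453166} \approx 4.7063 \cdot 10^{-6}$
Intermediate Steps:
$j = 211771$ ($j = 1 - \frac{905 \left(-702\right)}{3} = 1 - -211770 = 1 + 211770 = 211771$)
$P = 5 \sqrt{20131}$ ($P = \sqrt{503275} = 5 \sqrt{20131} \approx 709.42$)
$\frac{1}{P + j} = \frac{1}{5 \sqrt{20131} + 211771} = \frac{1}{211771 + 5 \sqrt{20131}}$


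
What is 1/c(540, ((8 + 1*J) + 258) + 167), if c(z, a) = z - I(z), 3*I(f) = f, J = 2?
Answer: 1/360 ≈ 0.0027778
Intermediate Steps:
I(f) = f/3
c(z, a) = 2*z/3 (c(z, a) = z - z/3 = 2*z/3)
1/c(540, ((8 + 1*J) + 258) + 167) = 1/((2/3)*540) = 1/360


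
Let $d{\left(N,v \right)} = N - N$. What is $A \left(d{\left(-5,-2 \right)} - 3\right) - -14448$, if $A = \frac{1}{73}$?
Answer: $\frac{1054701}{73} \approx 14448.0$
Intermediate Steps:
$d{\left(N,v \right)} = 0$
$A = \frac{1}{73} \approx 0.013699$
$A \left(d{\left(-5,-2 \right)} - 3\right) - -14448 = \frac{0 - 3}{73} - -14448 = \frac{1}{73} \left(-3\right) + 14448 = - \frac{3}{73} + 14448 = \frac{1054701}{73}$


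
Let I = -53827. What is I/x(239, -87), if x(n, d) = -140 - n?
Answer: 53827/379 ≈ 142.02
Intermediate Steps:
I/x(239, -87) = -53827/(-140 - 1*239) = -53827/(-140 - 239) = -53827/(-379) = -53827*(-1/379) = 53827/379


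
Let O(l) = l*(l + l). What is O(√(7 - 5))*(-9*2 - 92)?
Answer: -440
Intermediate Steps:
O(l) = 2*l² (O(l) = l*(2*l) = 2*l²)
O(√(7 - 5))*(-9*2 - 92) = (2*(√(7 - 5))²)*(-9*2 - 92) = (2*(√2)²)*(-18 - 92) = (2*2)*(-110) = 4*(-110) = -440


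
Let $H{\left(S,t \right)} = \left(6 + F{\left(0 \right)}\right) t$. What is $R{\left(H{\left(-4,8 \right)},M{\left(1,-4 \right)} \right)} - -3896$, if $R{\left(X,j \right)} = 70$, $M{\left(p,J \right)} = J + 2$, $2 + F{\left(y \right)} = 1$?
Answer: $3966$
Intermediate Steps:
$F{\left(y \right)} = -1$ ($F{\left(y \right)} = -2 + 1 = -1$)
$M{\left(p,J \right)} = 2 + J$
$H{\left(S,t \right)} = 5 t$ ($H{\left(S,t \right)} = \left(6 - 1\right) t = 5 t$)
$R{\left(H{\left(-4,8 \right)},M{\left(1,-4 \right)} \right)} - -3896 = 70 - -3896 = 70 + 3896 = 3966$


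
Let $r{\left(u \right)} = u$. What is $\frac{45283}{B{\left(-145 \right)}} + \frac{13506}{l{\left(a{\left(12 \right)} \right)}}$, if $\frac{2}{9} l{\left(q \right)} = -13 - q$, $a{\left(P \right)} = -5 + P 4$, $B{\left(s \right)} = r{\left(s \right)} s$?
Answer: $- \frac{45425389}{883050} \approx -51.441$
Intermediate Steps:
$B{\left(s \right)} = s^{2}$ ($B{\left(s \right)} = s s = s^{2}$)
$a{\left(P \right)} = -5 + 4 P$
$l{\left(q \right)} = - \frac{117}{2} - \frac{9 q}{2}$ ($l{\left(q \right)} = \frac{9 \left(-13 - q\right)}{2} = - \frac{117}{2} - \frac{9 q}{2}$)
$\frac{45283}{B{\left(-145 \right)}} + \frac{13506}{l{\left(a{\left(12 \right)} \right)}} = \frac{45283}{\left(-145\right)^{2}} + \frac{13506}{- \frac{117}{2} - \frac{9 \left(-5 + 4 \cdot 12\right)}{2}} = \frac{45283}{21025} + \frac{13506}{- \frac{117}{2} - \frac{9 \left(-5 + 48\right)}{2}} = 45283 \cdot \frac{1}{21025} + \frac{13506}{- \frac{117}{2} - \frac{387}{2}} = \frac{45283}{21025} + \frac{13506}{- \frac{117}{2} - \frac{387}{2}} = \frac{45283}{21025} + \frac{13506}{-252} = \frac{45283}{21025} + 13506 \left(- \frac{1}{252}\right) = \frac{45283}{21025} - \frac{2251}{42} = - \frac{45425389}{883050}$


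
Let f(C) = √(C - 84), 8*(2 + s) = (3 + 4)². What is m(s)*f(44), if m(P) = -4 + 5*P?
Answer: 133*I*√10/4 ≈ 105.15*I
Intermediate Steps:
s = 33/8 (s = -2 + (3 + 4)²/8 = -2 + (⅛)*7² = -2 + (⅛)*49 = -2 + 49/8 = 33/8 ≈ 4.1250)
f(C) = √(-84 + C)
m(s)*f(44) = (-4 + 5*(33/8))*√(-84 + 44) = (-4 + 165/8)*√(-40) = 133*(2*I*√10)/8 = 133*I*√10/4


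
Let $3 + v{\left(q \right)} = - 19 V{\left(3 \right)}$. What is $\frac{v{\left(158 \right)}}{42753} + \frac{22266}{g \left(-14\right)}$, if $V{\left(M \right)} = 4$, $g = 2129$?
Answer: $- \frac{477146486}{637147959} \approx -0.74888$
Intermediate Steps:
$v{\left(q \right)} = -79$ ($v{\left(q \right)} = -3 - 76 = -79$)
$\frac{v{\left(158 \right)}}{42753} + \frac{22266}{g \left(-14\right)} = - \frac{79}{42753} + \frac{22266}{2129 \left(-14\right)} = \left(-79\right) \frac{1}{42753} + \frac{22266}{-29806} = - \frac{79}{42753} + 22266 \left(- \frac{1}{29806}\right) = - \frac{79}{42753} - \frac{11133}{14903} = - \frac{477146486}{637147959}$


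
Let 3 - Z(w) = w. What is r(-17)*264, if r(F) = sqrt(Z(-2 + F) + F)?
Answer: 264*sqrt(5) ≈ 590.32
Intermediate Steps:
Z(w) = 3 - w
r(F) = sqrt(5) (r(F) = sqrt((3 - (-2 + F)) + F) = sqrt((3 + (2 - F)) + F) = sqrt((5 - F) + F) = sqrt(5))
r(-17)*264 = sqrt(5)*264 = 264*sqrt(5)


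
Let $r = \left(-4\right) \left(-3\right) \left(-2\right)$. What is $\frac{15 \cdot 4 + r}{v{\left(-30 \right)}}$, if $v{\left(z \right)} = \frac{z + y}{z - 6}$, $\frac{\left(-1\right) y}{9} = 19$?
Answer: $\frac{432}{67} \approx 6.4478$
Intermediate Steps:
$y = -171$ ($y = \left(-9\right) 19 = -171$)
$r = -24$ ($r = 12 \left(-2\right) = -24$)
$v{\left(z \right)} = \frac{-171 + z}{-6 + z}$ ($v{\left(z \right)} = \frac{z - 171}{z - 6} = \frac{-171 + z}{-6 + z}$)
$\frac{15 \cdot 4 + r}{v{\left(-30 \right)}} = \frac{15 \cdot 4 - 24}{\frac{1}{-6 - 30} \left(-171 - 30\right)} = \frac{60 - 24}{\frac{1}{-36} \left(-201\right)} = \frac{36}{\left(- \frac{1}{36}\right) \left(-201\right)} = \frac{36}{\frac{67}{12}} = 36 \cdot \frac{12}{67} = \frac{432}{67}$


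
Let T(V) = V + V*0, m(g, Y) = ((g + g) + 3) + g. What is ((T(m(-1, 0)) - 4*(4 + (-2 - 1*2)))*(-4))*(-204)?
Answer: 0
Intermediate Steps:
m(g, Y) = 3 + 3*g (m(g, Y) = (2*g + 3) + g = (3 + 2*g) + g = 3 + 3*g)
T(V) = V (T(V) = V + 0 = V)
((T(m(-1, 0)) - 4*(4 + (-2 - 1*2)))*(-4))*(-204) = (((3 + 3*(-1)) - 4*(4 + (-2 - 1*2)))*(-4))*(-204) = (((3 - 3) - 4*(4 + (-2 - 2)))*(-4))*(-204) = ((0 - 4*(4 - 4))*(-4))*(-204) = ((0 - 4*0)*(-4))*(-204) = ((0 + 0)*(-4))*(-204) = (0*(-4))*(-204) = 0*(-204) = 0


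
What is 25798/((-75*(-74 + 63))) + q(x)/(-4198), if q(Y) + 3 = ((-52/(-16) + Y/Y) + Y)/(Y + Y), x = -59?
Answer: 51118589413/1634701200 ≈ 31.271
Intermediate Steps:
q(Y) = -3 + (17/4 + Y)/(2*Y) (q(Y) = -3 + ((-52/(-16) + Y/Y) + Y)/(Y + Y) = -3 + ((-52*(-1/16) + 1) + Y)/((2*Y)) = -3 + ((13/4 + 1) + Y)*(1/(2*Y)) = -3 + (17/4 + Y)*(1/(2*Y)) = -3 + (17/4 + Y)/(2*Y))
25798/((-75*(-74 + 63))) + q(x)/(-4198) = 25798/((-75*(-74 + 63))) + ((1/8)*(17 - 20*(-59))/(-59))/(-4198) = 25798/((-75*(-11))) + ((1/8)*(-1/59)*(17 + 1180))*(-1/4198) = 25798/825 + ((1/8)*(-1/59)*1197)*(-1/4198) = 25798*(1/825) - 1197/472*(-1/4198) = 25798/825 + 1197/1981456 = 51118589413/1634701200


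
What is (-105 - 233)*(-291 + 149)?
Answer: 47996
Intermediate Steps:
(-105 - 233)*(-291 + 149) = -338*(-142) = 47996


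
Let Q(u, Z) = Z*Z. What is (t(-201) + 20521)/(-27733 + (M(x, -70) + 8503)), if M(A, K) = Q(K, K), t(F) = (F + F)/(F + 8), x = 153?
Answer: -792191/553138 ≈ -1.4322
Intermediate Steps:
Q(u, Z) = Z²
t(F) = 2*F/(8 + F) (t(F) = (2*F)/(8 + F) = 2*F/(8 + F))
M(A, K) = K²
(t(-201) + 20521)/(-27733 + (M(x, -70) + 8503)) = (2*(-201)/(8 - 201) + 20521)/(-27733 + ((-70)² + 8503)) = (2*(-201)/(-193) + 20521)/(-27733 + (4900 + 8503)) = (2*(-201)*(-1/193) + 20521)/(-27733 + 13403) = (402/193 + 20521)/(-14330) = (3960955/193)*(-1/14330) = -792191/553138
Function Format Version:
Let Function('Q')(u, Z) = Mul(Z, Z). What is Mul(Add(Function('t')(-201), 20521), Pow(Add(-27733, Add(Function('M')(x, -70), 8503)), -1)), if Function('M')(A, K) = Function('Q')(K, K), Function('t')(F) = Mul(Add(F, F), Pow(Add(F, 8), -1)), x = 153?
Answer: Rational(-792191, 553138) ≈ -1.4322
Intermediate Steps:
Function('Q')(u, Z) = Pow(Z, 2)
Function('t')(F) = Mul(2, F, Pow(Add(8, F), -1)) (Function('t')(F) = Mul(Mul(2, F), Pow(Add(8, F), -1)) = Mul(2, F, Pow(Add(8, F), -1)))
Function('M')(A, K) = Pow(K, 2)
Mul(Add(Function('t')(-201), 20521), Pow(Add(-27733, Add(Function('M')(x, -70), 8503)), -1)) = Mul(Add(Mul(2, -201, Pow(Add(8, -201), -1)), 20521), Pow(Add(-27733, Add(Pow(-70, 2), 8503)), -1)) = Mul(Add(Mul(2, -201, Pow(-193, -1)), 20521), Pow(Add(-27733, Add(4900, 8503)), -1)) = Mul(Add(Mul(2, -201, Rational(-1, 193)), 20521), Pow(Add(-27733, 13403), -1)) = Mul(Add(Rational(402, 193), 20521), Pow(-14330, -1)) = Mul(Rational(3960955, 193), Rational(-1, 14330)) = Rational(-792191, 553138)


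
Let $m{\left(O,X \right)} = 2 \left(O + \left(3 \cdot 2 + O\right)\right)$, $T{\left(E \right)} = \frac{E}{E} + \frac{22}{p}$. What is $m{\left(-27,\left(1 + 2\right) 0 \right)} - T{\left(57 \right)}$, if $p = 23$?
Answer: $- \frac{2253}{23} \approx -97.957$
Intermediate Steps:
$T{\left(E \right)} = \frac{45}{23}$ ($T{\left(E \right)} = \frac{E}{E} + \frac{22}{23} = 1 + 22 \cdot \frac{1}{23} = 1 + \frac{22}{23} = \frac{45}{23}$)
$m{\left(O,X \right)} = 12 + 4 O$ ($m{\left(O,X \right)} = 2 \left(O + \left(6 + O\right)\right) = 2 \left(6 + 2 O\right) = 12 + 4 O$)
$m{\left(-27,\left(1 + 2\right) 0 \right)} - T{\left(57 \right)} = \left(12 + 4 \left(-27\right)\right) - \frac{45}{23} = \left(12 - 108\right) - \frac{45}{23} = -96 - \frac{45}{23} = - \frac{2253}{23}$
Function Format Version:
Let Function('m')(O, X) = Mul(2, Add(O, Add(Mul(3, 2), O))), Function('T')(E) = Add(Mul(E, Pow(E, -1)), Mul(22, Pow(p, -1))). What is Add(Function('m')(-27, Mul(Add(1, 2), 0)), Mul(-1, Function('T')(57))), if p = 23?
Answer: Rational(-2253, 23) ≈ -97.957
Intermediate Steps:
Function('T')(E) = Rational(45, 23) (Function('T')(E) = Add(Mul(E, Pow(E, -1)), Mul(22, Pow(23, -1))) = Add(1, Mul(22, Rational(1, 23))) = Add(1, Rational(22, 23)) = Rational(45, 23))
Function('m')(O, X) = Add(12, Mul(4, O)) (Function('m')(O, X) = Mul(2, Add(O, Add(6, O))) = Mul(2, Add(6, Mul(2, O))) = Add(12, Mul(4, O)))
Add(Function('m')(-27, Mul(Add(1, 2), 0)), Mul(-1, Function('T')(57))) = Add(Add(12, Mul(4, -27)), Mul(-1, Rational(45, 23))) = Add(Add(12, -108), Rational(-45, 23)) = Add(-96, Rational(-45, 23)) = Rational(-2253, 23)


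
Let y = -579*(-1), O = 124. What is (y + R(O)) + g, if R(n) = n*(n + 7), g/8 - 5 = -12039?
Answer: -79449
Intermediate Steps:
g = -96272 (g = 40 + 8*(-12039) = 40 - 96312 = -96272)
y = 579
R(n) = n*(7 + n)
(y + R(O)) + g = (579 + 124*(7 + 124)) - 96272 = (579 + 124*131) - 96272 = (579 + 16244) - 96272 = 16823 - 96272 = -79449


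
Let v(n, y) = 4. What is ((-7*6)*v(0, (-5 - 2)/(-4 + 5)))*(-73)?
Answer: 12264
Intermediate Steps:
((-7*6)*v(0, (-5 - 2)/(-4 + 5)))*(-73) = (-7*6*4)*(-73) = -42*4*(-73) = -168*(-73) = 12264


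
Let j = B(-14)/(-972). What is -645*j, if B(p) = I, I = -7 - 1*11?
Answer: -215/18 ≈ -11.944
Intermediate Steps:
I = -18 (I = -7 - 11 = -18)
B(p) = -18
j = 1/54 (j = -18/(-972) = -18*(-1/972) = 1/54 ≈ 0.018519)
-645*j = -645*1/54 = -215/18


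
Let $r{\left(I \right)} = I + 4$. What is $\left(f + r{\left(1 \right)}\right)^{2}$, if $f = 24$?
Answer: $841$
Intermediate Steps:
$r{\left(I \right)} = 4 + I$
$\left(f + r{\left(1 \right)}\right)^{2} = \left(24 + \left(4 + 1\right)\right)^{2} = \left(24 + 5\right)^{2} = 29^{2} = 841$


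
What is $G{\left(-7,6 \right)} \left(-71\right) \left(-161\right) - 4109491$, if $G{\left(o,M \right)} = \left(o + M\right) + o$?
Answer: $-4200939$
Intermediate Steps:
$G{\left(o,M \right)} = M + 2 o$ ($G{\left(o,M \right)} = \left(M + o\right) + o = M + 2 o$)
$G{\left(-7,6 \right)} \left(-71\right) \left(-161\right) - 4109491 = \left(6 + 2 \left(-7\right)\right) \left(-71\right) \left(-161\right) - 4109491 = \left(6 - 14\right) \left(-71\right) \left(-161\right) - 4109491 = \left(-8\right) \left(-71\right) \left(-161\right) - 4109491 = 568 \left(-161\right) - 4109491 = -91448 - 4109491 = -4200939$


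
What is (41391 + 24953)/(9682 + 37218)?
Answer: 16586/11725 ≈ 1.4146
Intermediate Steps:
(41391 + 24953)/(9682 + 37218) = 66344/46900 = 66344*(1/46900) = 16586/11725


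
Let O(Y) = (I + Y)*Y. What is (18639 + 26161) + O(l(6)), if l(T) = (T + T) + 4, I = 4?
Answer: 45120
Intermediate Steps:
l(T) = 4 + 2*T (l(T) = 2*T + 4 = 4 + 2*T)
O(Y) = Y*(4 + Y) (O(Y) = (4 + Y)*Y = Y*(4 + Y))
(18639 + 26161) + O(l(6)) = (18639 + 26161) + (4 + 2*6)*(4 + (4 + 2*6)) = 44800 + (4 + 12)*(4 + (4 + 12)) = 44800 + 16*(4 + 16) = 44800 + 16*20 = 44800 + 320 = 45120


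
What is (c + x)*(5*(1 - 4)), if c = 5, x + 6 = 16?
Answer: -225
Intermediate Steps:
x = 10 (x = -6 + 16 = 10)
(c + x)*(5*(1 - 4)) = (5 + 10)*(5*(1 - 4)) = 15*(5*(-3)) = 15*(-15) = -225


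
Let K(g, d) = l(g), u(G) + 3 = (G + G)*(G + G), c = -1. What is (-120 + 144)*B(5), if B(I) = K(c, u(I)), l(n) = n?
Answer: -24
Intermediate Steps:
u(G) = -3 + 4*G² (u(G) = -3 + (G + G)*(G + G) = -3 + (2*G)*(2*G) = -3 + 4*G²)
K(g, d) = g
B(I) = -1
(-120 + 144)*B(5) = (-120 + 144)*(-1) = 24*(-1) = -24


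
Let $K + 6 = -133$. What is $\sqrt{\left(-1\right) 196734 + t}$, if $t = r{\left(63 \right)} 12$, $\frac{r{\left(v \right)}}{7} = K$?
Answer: $i \sqrt{208410} \approx 456.52 i$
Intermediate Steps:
$K = -139$ ($K = -6 - 133 = -139$)
$r{\left(v \right)} = -973$ ($r{\left(v \right)} = 7 \left(-139\right) = -973$)
$t = -11676$ ($t = \left(-973\right) 12 = -11676$)
$\sqrt{\left(-1\right) 196734 + t} = \sqrt{\left(-1\right) 196734 - 11676} = \sqrt{-196734 - 11676} = \sqrt{-208410} = i \sqrt{208410}$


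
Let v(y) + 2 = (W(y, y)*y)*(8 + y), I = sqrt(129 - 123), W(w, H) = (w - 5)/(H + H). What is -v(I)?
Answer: 19 - 3*sqrt(6)/2 ≈ 15.326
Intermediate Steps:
W(w, H) = (-5 + w)/(2*H) (W(w, H) = (-5 + w)/((2*H)) = (-5 + w)*(1/(2*H)) = (-5 + w)/(2*H))
I = sqrt(6) ≈ 2.4495
v(y) = -2 + (8 + y)*(-5/2 + y/2) (v(y) = -2 + (((-5 + y)/(2*y))*y)*(8 + y) = -2 + (-5/2 + y/2)*(8 + y) = -2 + (8 + y)*(-5/2 + y/2))
-v(I) = -(-22 + (sqrt(6))**2/2 + 3*sqrt(6)/2) = -(-22 + (1/2)*6 + 3*sqrt(6)/2) = -(-22 + 3 + 3*sqrt(6)/2) = -(-19 + 3*sqrt(6)/2) = 19 - 3*sqrt(6)/2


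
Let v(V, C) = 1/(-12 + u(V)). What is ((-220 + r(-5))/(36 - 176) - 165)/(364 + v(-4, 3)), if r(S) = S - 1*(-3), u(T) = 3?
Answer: -102951/229250 ≈ -0.44908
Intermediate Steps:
v(V, C) = -⅑ (v(V, C) = 1/(-12 + 3) = 1/(-9) = -⅑)
r(S) = 3 + S (r(S) = S + 3 = 3 + S)
((-220 + r(-5))/(36 - 176) - 165)/(364 + v(-4, 3)) = ((-220 + (3 - 5))/(36 - 176) - 165)/(364 - ⅑) = ((-220 - 2)/(-140) - 165)/(3275/9) = (-222*(-1/140) - 165)*(9/3275) = (111/70 - 165)*(9/3275) = -11439/70*9/3275 = -102951/229250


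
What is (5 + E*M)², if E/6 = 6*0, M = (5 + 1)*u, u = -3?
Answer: 25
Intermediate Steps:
M = -18 (M = (5 + 1)*(-3) = 6*(-3) = -18)
E = 0 (E = 6*(6*0) = 6*0 = 0)
(5 + E*M)² = (5 + 0*(-18))² = (5 + 0)² = 5² = 25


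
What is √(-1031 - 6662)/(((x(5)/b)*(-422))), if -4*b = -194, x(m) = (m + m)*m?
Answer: -679*I*√157/42200 ≈ -0.20161*I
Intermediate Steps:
x(m) = 2*m² (x(m) = (2*m)*m = 2*m²)
b = 97/2 (b = -¼*(-194) = 97/2 ≈ 48.500)
√(-1031 - 6662)/(((x(5)/b)*(-422))) = √(-1031 - 6662)/((((2*5²)/(97/2))*(-422))) = √(-7693)/((((2*25)*(2/97))*(-422))) = (7*I*√157)/(((50*(2/97))*(-422))) = (7*I*√157)/(((100/97)*(-422))) = (7*I*√157)/(-42200/97) = (7*I*√157)*(-97/42200) = -679*I*√157/42200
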